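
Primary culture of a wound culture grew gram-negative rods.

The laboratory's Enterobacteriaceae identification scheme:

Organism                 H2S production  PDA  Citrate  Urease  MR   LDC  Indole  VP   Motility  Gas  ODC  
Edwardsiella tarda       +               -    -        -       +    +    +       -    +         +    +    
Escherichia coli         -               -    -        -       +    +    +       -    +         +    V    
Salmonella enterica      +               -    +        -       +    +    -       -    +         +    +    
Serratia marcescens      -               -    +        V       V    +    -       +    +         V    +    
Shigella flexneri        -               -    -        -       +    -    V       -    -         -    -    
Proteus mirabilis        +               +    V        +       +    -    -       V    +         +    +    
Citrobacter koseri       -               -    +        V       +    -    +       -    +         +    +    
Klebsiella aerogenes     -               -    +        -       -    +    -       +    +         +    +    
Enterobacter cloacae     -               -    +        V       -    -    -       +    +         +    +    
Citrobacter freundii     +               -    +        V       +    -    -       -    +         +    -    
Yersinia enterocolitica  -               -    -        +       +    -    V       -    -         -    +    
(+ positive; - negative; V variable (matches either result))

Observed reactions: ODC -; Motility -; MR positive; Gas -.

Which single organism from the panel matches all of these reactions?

Shigella flexneri

Motility -: excludes 9 organisms — 2 left.
MR +: all 2 remaining candidates are consistent.
Gas -: all 2 remaining candidates are consistent.
ODC -: excludes Yersinia enterocolitica — 1 left.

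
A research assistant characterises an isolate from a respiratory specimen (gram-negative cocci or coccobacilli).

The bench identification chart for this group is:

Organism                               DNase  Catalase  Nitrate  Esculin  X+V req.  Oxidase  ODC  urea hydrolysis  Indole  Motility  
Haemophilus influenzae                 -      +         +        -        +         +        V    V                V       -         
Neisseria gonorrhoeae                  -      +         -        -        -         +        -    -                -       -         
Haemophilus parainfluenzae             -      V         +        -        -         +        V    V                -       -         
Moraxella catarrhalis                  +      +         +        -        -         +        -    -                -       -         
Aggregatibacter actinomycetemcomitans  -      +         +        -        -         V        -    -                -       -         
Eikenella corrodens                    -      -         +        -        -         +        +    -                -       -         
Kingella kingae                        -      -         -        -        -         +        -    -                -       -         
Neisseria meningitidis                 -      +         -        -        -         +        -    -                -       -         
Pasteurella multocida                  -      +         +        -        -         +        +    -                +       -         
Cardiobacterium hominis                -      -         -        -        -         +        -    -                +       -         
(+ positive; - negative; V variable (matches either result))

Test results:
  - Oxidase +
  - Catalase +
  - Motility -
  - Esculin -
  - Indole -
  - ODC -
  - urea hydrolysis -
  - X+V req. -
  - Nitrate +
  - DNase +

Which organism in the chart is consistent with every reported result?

Moraxella catarrhalis

urea hydrolysis -: all 10 remaining candidates are consistent.
Motility -: all 10 remaining candidates are consistent.
Nitrate +: excludes Neisseria gonorrhoeae, Kingella kingae, Neisseria meningitidis, Cardiobacterium hominis — 6 left.
Oxidase +: all 6 remaining candidates are consistent.
Indole -: excludes Pasteurella multocida — 5 left.
Catalase +: excludes Eikenella corrodens — 4 left.
Esculin -: all 4 remaining candidates are consistent.
ODC -: all 4 remaining candidates are consistent.
X+V req. -: excludes Haemophilus influenzae — 3 left.
DNase +: excludes Haemophilus parainfluenzae, Aggregatibacter actinomycetemcomitans — 1 left.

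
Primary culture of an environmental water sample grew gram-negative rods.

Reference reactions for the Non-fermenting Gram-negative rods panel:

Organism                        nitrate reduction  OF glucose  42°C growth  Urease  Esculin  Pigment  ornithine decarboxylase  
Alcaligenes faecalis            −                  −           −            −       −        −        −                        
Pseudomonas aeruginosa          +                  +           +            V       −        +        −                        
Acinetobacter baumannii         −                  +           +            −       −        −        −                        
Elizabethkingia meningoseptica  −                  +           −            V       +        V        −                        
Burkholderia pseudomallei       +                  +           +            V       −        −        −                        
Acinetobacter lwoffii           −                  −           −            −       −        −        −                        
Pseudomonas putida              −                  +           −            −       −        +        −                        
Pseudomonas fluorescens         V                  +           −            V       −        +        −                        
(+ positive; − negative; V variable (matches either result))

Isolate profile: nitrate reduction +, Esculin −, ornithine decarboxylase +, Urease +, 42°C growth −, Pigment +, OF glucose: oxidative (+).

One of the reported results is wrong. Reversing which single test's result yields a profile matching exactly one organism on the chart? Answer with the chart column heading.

As reported, no row in the chart matches all 7 reactions.
Reversing Urease → still no organism matches.
Reversing 42°C growth → still no organism matches.
Reversing Esculin → still no organism matches.
Reversing nitrate reduction → still no organism matches.
Reversing Pigment → still no organism matches.
Reversing ornithine decarboxylase (to −) → unique match: Pseudomonas fluorescens.
Reversing OF glucose → still no organism matches.

ornithine decarboxylase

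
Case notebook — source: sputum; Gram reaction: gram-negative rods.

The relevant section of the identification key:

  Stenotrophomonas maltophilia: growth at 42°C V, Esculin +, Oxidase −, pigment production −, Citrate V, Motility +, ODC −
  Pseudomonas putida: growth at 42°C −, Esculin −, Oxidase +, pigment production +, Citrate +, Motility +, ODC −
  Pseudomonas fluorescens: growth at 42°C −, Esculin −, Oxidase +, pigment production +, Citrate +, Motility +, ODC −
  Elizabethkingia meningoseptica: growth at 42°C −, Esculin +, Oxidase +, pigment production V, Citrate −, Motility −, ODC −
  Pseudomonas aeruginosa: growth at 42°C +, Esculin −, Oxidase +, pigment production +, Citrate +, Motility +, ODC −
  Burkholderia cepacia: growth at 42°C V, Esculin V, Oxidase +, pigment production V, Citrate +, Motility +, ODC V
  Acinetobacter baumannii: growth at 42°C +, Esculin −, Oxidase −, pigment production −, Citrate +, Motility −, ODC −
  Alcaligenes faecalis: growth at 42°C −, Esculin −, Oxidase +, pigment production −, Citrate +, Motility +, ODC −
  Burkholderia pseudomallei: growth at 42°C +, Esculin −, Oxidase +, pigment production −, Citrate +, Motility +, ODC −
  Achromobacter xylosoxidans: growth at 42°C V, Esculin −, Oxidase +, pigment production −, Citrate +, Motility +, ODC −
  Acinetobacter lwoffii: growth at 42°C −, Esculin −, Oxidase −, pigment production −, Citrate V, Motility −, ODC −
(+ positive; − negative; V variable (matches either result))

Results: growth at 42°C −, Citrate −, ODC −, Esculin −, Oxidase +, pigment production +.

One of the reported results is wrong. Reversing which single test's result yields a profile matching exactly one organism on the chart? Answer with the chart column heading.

Esculin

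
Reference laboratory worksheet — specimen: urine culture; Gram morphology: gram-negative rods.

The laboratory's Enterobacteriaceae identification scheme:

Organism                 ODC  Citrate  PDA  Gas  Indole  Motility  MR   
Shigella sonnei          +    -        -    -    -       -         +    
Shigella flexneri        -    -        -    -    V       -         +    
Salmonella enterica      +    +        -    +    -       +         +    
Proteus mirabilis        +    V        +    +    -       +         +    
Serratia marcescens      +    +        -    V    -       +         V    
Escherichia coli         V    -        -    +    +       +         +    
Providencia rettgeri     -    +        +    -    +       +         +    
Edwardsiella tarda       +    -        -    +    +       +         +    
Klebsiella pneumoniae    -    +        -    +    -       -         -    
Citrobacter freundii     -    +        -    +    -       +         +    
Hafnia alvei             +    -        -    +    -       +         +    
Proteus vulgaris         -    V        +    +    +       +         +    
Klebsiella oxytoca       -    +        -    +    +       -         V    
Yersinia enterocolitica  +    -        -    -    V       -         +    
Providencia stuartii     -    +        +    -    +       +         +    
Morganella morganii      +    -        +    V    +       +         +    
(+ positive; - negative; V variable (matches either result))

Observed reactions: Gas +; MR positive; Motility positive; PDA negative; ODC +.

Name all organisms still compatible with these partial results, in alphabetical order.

Edwardsiella tarda, Escherichia coli, Hafnia alvei, Salmonella enterica, Serratia marcescens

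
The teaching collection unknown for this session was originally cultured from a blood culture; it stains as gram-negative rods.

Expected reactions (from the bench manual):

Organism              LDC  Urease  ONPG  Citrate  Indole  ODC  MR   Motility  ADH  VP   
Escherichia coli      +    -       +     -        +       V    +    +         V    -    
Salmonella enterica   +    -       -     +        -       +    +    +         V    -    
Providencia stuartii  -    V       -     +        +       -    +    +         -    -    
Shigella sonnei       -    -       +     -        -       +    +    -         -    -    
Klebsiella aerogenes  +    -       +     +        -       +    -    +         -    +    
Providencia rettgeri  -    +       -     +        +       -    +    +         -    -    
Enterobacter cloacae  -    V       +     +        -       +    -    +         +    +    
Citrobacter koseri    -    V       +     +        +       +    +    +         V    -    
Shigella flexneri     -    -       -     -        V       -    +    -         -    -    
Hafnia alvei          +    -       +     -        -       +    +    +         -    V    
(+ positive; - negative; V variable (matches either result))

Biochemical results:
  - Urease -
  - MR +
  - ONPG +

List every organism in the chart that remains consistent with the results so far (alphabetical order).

MR +: excludes Klebsiella aerogenes, Enterobacter cloacae — 8 left.
Urease -: excludes Providencia rettgeri — 7 left.
ONPG +: excludes Salmonella enterica, Providencia stuartii, Shigella flexneri — 4 left.

Citrobacter koseri, Escherichia coli, Hafnia alvei, Shigella sonnei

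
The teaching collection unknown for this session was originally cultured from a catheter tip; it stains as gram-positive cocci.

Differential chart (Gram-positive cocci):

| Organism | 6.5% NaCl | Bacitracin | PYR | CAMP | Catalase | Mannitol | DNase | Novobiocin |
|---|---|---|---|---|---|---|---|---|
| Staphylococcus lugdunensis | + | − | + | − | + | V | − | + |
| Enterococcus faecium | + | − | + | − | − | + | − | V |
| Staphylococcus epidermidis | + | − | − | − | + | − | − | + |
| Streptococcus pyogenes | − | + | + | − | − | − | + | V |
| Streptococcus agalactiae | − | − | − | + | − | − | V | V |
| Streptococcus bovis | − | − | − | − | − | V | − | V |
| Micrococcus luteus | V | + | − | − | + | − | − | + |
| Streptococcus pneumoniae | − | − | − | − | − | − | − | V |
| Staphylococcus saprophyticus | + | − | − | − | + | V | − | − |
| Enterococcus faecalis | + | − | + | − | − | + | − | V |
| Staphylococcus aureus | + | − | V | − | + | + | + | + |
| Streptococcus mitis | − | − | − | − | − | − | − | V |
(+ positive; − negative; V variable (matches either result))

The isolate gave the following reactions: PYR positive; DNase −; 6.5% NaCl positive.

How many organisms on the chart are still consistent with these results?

3

PYR +: excludes 7 organisms — 5 left.
DNase −: excludes Streptococcus pyogenes, Staphylococcus aureus — 3 left.
6.5% NaCl +: all 3 remaining candidates are consistent.
Still consistent: Enterococcus faecalis, Enterococcus faecium, Staphylococcus lugdunensis.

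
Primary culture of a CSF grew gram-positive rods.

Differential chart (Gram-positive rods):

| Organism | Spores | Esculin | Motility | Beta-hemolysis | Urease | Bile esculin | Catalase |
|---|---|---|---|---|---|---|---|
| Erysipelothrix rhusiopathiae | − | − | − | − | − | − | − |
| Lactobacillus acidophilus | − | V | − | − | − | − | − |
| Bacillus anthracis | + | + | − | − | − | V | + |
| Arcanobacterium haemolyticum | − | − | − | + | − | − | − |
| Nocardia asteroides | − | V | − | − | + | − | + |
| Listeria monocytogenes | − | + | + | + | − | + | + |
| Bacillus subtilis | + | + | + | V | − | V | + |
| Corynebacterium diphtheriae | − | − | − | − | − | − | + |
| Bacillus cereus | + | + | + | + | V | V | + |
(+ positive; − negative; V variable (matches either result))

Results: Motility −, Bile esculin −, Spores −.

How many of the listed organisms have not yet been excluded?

Spores −: excludes Bacillus anthracis, Bacillus subtilis, Bacillus cereus — 6 left.
Motility −: excludes Listeria monocytogenes — 5 left.
Bile esculin −: all 5 remaining candidates are consistent.
Still consistent: Arcanobacterium haemolyticum, Corynebacterium diphtheriae, Erysipelothrix rhusiopathiae, Lactobacillus acidophilus, Nocardia asteroides.

5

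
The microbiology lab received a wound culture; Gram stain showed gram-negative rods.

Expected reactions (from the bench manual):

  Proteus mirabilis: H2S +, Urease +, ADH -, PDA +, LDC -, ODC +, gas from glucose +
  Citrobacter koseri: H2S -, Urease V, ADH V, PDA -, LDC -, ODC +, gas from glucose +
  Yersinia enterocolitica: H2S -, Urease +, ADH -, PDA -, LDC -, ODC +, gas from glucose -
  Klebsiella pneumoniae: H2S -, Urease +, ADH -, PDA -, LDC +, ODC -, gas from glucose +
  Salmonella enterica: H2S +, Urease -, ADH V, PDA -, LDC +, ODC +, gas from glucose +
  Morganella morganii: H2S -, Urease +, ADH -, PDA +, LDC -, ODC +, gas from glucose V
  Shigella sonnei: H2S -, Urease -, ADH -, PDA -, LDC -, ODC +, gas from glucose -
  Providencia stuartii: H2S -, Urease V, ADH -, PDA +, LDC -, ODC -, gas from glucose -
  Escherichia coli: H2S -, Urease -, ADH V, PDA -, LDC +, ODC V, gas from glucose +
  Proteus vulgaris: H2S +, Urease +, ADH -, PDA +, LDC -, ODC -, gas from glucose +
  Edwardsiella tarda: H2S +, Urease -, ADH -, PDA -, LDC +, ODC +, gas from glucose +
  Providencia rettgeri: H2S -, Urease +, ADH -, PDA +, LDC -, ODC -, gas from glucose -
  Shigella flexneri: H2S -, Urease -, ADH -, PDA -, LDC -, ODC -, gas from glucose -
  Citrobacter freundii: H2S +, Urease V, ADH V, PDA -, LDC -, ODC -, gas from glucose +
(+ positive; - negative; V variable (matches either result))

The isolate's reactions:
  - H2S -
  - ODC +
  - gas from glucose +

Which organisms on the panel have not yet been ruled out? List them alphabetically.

Citrobacter koseri, Escherichia coli, Morganella morganii

H2S -: excludes 5 organisms — 9 left.
gas from glucose +: excludes 5 organisms — 4 left.
ODC +: excludes Klebsiella pneumoniae — 3 left.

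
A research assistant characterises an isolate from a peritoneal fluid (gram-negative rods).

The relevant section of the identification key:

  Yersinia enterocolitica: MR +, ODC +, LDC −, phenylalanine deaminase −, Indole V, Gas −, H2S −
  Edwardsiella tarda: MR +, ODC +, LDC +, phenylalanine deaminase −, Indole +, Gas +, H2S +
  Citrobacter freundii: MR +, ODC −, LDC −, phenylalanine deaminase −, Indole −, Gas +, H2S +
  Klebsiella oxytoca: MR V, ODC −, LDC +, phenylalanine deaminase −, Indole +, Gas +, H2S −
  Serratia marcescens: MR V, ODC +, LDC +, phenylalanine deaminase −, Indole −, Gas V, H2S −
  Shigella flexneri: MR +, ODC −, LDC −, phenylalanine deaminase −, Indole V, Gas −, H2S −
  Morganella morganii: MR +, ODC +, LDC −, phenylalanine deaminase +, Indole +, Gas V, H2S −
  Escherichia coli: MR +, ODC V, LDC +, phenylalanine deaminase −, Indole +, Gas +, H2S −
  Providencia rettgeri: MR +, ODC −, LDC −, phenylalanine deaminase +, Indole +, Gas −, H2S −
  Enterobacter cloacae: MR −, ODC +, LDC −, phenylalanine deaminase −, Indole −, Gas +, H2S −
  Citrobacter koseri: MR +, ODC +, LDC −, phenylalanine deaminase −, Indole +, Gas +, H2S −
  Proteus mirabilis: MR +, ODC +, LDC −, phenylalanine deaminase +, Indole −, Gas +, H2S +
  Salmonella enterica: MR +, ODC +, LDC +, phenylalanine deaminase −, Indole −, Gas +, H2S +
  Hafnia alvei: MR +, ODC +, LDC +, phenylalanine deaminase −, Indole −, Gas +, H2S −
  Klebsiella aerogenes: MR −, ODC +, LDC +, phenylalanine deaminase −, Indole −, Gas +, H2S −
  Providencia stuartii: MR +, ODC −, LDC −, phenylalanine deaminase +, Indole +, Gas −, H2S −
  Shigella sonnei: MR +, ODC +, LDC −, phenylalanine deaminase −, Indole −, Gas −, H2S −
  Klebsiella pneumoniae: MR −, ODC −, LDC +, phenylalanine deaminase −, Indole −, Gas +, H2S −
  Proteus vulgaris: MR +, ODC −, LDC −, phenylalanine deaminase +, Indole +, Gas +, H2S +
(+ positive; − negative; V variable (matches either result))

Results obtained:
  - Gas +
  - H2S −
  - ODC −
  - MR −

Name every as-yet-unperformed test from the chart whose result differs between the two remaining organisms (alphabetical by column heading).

H2S −: excludes 5 organisms — 14 left.
MR −: excludes 9 organisms — 5 left.
Gas +: all 5 remaining candidates are consistent.
ODC −: excludes Serratia marcescens, Enterobacter cloacae, Klebsiella aerogenes — 2 left.
Two candidates remain: Klebsiella oxytoca and Klebsiella pneumoniae.
  LDC: + vs + — same for both, does not separate.
  phenylalanine deaminase: − vs − — same for both, does not separate.
  Indole: Klebsiella oxytoca +, Klebsiella pneumoniae − — discriminates.

Indole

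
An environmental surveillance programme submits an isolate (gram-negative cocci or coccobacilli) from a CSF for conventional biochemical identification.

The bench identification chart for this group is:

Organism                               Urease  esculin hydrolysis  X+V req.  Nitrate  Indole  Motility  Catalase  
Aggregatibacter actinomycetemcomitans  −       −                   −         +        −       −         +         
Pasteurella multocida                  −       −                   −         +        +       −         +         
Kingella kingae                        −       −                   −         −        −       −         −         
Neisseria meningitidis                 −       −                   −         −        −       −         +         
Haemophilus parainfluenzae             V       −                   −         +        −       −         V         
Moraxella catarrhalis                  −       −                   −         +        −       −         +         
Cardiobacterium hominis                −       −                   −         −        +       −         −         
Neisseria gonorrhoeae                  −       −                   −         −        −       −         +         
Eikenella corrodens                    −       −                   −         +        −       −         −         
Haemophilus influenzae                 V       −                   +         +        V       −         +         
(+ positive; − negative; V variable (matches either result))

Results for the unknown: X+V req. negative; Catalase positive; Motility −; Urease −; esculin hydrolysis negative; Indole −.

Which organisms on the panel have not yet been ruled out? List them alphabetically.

esculin hydrolysis −: all 10 remaining candidates are consistent.
Motility −: all 10 remaining candidates are consistent.
Catalase +: excludes Kingella kingae, Cardiobacterium hominis, Eikenella corrodens — 7 left.
X+V req. −: excludes Haemophilus influenzae — 6 left.
Urease −: all 6 remaining candidates are consistent.
Indole −: excludes Pasteurella multocida — 5 left.

Aggregatibacter actinomycetemcomitans, Haemophilus parainfluenzae, Moraxella catarrhalis, Neisseria gonorrhoeae, Neisseria meningitidis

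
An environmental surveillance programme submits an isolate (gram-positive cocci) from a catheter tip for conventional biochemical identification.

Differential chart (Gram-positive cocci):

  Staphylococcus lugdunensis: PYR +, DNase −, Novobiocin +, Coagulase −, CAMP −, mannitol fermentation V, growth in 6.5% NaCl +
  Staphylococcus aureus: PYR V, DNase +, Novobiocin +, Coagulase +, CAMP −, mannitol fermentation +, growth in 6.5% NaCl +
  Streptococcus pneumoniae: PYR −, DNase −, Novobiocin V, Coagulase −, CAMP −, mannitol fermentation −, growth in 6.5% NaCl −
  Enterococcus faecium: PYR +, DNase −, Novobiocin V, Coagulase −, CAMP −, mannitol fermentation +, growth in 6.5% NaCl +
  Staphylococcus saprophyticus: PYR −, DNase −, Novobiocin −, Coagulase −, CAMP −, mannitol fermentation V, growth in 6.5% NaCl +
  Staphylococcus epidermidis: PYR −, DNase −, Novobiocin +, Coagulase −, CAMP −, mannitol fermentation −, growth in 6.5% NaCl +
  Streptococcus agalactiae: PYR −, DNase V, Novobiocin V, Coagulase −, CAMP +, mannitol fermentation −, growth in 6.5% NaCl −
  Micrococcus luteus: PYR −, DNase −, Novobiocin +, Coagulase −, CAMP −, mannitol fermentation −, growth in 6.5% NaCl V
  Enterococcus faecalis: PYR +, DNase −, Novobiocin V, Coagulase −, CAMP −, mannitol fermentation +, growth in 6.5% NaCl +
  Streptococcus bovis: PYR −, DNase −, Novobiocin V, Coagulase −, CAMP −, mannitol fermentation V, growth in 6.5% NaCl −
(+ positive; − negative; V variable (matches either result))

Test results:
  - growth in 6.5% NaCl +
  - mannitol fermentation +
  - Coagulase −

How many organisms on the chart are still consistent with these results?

growth in 6.5% NaCl +: excludes Streptococcus pneumoniae, Streptococcus agalactiae, Streptococcus bovis — 7 left.
Coagulase −: excludes Staphylococcus aureus — 6 left.
mannitol fermentation +: excludes Staphylococcus epidermidis, Micrococcus luteus — 4 left.
Still consistent: Enterococcus faecalis, Enterococcus faecium, Staphylococcus lugdunensis, Staphylococcus saprophyticus.

4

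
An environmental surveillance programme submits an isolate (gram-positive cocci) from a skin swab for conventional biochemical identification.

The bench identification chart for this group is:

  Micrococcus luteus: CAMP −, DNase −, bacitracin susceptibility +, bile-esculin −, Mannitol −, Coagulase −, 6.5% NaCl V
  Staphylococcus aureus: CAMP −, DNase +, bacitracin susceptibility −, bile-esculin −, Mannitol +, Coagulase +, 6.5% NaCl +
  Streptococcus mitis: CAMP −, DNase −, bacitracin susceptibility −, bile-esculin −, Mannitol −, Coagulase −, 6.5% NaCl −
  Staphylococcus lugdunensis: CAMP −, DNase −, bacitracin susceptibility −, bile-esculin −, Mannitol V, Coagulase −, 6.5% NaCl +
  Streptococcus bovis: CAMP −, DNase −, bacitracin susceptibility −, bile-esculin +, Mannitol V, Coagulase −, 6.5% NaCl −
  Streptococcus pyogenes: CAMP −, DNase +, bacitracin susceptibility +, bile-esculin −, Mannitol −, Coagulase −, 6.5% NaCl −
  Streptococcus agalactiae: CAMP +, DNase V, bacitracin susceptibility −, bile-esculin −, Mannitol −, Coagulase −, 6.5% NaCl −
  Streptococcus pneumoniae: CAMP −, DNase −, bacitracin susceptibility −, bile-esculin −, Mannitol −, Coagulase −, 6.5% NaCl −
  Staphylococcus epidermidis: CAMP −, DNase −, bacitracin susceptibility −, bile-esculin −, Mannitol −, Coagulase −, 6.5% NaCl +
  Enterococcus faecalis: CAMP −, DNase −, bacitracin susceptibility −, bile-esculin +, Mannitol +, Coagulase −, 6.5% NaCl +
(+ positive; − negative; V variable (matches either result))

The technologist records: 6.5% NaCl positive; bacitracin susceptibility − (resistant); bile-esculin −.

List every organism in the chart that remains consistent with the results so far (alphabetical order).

bacitracin susceptibility −: excludes Micrococcus luteus, Streptococcus pyogenes — 8 left.
bile-esculin −: excludes Streptococcus bovis, Enterococcus faecalis — 6 left.
6.5% NaCl +: excludes Streptococcus mitis, Streptococcus agalactiae, Streptococcus pneumoniae — 3 left.

Staphylococcus aureus, Staphylococcus epidermidis, Staphylococcus lugdunensis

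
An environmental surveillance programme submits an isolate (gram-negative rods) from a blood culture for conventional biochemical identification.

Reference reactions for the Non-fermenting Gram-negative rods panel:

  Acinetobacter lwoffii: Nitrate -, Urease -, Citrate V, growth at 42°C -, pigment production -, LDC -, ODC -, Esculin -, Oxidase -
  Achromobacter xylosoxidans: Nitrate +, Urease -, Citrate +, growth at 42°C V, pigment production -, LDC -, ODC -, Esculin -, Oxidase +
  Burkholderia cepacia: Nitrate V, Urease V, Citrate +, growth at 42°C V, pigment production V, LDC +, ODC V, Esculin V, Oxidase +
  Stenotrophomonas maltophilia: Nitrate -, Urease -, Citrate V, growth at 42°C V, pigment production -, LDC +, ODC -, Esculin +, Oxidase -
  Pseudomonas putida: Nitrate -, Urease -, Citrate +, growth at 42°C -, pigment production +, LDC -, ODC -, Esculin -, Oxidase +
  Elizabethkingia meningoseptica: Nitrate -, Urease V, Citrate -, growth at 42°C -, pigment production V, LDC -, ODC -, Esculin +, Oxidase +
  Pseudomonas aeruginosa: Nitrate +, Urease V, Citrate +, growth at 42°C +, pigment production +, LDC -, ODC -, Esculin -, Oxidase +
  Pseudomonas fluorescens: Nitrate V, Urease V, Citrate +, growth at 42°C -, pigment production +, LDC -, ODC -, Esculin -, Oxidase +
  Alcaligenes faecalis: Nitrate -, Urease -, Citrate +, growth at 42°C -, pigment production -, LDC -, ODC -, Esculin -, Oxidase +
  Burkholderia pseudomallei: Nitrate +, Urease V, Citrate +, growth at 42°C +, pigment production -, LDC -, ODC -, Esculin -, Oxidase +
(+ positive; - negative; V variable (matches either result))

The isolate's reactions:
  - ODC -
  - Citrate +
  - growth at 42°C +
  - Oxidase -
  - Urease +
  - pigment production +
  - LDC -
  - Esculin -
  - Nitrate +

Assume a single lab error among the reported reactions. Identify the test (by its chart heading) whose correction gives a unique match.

Oxidase

As reported, no row in the chart matches all 9 reactions.
Reversing Urease → still no organism matches.
Reversing growth at 42°C → still no organism matches.
Reversing pigment production → still no organism matches.
Reversing Citrate → still no organism matches.
Reversing Oxidase (to +) → unique match: Pseudomonas aeruginosa.
Reversing Esculin → still no organism matches.
Reversing LDC → still no organism matches.
Reversing ODC → still no organism matches.
Reversing Nitrate → still no organism matches.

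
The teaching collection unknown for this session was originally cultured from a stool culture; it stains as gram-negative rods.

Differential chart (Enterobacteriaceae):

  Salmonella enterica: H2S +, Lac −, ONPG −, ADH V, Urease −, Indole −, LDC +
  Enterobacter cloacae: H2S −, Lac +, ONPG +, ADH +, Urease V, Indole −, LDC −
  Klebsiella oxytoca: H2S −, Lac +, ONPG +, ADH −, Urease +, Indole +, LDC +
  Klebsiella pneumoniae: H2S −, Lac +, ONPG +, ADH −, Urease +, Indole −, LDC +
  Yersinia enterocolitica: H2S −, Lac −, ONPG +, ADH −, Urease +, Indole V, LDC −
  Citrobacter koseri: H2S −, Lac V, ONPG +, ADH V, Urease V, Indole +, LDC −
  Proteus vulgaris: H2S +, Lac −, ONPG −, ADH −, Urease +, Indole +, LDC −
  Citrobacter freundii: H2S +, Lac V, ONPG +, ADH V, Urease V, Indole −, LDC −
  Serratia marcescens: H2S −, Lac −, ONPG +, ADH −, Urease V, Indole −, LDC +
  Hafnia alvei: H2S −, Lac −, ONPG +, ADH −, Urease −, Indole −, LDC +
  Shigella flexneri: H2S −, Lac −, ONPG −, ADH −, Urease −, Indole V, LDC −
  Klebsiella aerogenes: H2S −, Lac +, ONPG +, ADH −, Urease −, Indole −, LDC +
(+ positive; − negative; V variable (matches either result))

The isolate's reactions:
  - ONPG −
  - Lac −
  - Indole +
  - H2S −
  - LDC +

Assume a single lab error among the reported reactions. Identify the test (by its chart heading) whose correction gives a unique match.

As reported, no row in the chart matches all 5 reactions.
Reversing H2S → still no organism matches.
Reversing Indole → still no organism matches.
Reversing ONPG → still no organism matches.
Reversing LDC (to −) → unique match: Shigella flexneri.
Reversing Lac → still no organism matches.

LDC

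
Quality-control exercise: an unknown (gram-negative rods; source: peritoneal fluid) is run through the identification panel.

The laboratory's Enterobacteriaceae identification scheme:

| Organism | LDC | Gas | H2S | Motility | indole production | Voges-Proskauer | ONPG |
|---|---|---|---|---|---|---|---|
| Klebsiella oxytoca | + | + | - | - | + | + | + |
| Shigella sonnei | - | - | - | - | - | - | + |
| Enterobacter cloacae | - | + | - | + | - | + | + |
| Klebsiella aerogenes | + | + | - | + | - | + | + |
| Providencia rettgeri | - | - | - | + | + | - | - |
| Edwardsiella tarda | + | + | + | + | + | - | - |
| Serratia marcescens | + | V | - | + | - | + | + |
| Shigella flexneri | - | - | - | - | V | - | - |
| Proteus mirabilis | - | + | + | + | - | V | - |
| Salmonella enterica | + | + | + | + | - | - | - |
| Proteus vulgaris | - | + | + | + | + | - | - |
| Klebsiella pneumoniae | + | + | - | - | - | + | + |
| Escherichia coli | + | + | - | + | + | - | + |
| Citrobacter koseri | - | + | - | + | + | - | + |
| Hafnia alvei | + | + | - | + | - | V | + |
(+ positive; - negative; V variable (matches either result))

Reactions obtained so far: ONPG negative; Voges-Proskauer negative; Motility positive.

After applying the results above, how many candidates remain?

ONPG -: excludes 9 organisms — 6 left.
Voges-Proskauer -: all 6 remaining candidates are consistent.
Motility +: excludes Shigella flexneri — 5 left.
Still consistent: Edwardsiella tarda, Proteus mirabilis, Proteus vulgaris, Providencia rettgeri, Salmonella enterica.

5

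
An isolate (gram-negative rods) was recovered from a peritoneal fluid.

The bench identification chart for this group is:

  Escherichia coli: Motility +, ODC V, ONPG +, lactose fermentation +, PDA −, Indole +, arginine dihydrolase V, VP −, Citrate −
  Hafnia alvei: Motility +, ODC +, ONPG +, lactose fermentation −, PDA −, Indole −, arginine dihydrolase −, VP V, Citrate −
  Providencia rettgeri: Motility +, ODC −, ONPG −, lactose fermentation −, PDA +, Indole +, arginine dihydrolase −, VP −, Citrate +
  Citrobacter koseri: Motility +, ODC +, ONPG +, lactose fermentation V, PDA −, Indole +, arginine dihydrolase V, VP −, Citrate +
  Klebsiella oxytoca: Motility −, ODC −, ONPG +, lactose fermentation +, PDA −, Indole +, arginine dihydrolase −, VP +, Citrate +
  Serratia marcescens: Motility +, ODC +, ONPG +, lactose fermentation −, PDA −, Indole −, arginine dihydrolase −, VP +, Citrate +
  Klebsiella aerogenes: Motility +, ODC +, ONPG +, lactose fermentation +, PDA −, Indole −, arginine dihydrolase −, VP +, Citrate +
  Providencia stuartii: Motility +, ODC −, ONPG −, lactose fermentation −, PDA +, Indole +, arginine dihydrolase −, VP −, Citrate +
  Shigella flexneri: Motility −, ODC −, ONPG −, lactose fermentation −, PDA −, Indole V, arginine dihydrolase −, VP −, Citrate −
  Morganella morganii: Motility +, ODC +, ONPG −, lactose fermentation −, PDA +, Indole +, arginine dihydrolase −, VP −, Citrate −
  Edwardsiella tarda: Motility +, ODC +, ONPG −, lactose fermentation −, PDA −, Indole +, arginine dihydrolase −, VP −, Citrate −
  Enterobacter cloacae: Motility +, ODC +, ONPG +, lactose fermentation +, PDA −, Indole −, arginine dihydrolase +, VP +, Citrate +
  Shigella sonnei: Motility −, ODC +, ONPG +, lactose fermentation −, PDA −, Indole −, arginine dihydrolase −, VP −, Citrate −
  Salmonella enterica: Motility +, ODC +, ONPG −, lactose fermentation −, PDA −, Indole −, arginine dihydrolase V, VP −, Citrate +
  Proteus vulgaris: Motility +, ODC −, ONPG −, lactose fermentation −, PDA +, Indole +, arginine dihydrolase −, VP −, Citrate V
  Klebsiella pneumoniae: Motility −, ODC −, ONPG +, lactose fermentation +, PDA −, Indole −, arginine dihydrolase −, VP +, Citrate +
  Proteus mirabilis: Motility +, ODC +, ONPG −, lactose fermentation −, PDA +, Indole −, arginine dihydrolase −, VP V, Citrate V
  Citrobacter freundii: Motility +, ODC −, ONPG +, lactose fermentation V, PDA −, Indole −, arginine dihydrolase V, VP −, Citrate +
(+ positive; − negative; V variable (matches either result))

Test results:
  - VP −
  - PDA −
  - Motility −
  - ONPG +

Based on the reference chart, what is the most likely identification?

Shigella sonnei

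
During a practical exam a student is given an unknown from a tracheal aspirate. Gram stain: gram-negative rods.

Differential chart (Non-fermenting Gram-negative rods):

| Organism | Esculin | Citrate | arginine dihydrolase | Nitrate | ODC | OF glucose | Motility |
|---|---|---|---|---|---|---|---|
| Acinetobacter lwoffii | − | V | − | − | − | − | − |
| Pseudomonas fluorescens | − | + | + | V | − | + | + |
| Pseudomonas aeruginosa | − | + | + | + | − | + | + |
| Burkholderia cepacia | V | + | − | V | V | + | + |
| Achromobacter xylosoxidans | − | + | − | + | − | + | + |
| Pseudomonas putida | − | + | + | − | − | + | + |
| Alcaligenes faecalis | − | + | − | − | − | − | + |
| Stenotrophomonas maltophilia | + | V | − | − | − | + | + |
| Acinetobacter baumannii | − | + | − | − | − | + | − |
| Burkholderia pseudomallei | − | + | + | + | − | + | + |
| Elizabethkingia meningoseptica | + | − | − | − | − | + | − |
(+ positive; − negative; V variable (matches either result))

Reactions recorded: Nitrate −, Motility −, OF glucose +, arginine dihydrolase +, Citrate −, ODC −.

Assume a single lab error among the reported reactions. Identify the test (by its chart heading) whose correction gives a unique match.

arginine dihydrolase

As reported, no row in the chart matches all 6 reactions.
Reversing arginine dihydrolase (to −) → unique match: Elizabethkingia meningoseptica.
Reversing OF glucose → still no organism matches.
Reversing Nitrate → still no organism matches.
Reversing ODC → still no organism matches.
Reversing Motility → still no organism matches.
Reversing Citrate → still no organism matches.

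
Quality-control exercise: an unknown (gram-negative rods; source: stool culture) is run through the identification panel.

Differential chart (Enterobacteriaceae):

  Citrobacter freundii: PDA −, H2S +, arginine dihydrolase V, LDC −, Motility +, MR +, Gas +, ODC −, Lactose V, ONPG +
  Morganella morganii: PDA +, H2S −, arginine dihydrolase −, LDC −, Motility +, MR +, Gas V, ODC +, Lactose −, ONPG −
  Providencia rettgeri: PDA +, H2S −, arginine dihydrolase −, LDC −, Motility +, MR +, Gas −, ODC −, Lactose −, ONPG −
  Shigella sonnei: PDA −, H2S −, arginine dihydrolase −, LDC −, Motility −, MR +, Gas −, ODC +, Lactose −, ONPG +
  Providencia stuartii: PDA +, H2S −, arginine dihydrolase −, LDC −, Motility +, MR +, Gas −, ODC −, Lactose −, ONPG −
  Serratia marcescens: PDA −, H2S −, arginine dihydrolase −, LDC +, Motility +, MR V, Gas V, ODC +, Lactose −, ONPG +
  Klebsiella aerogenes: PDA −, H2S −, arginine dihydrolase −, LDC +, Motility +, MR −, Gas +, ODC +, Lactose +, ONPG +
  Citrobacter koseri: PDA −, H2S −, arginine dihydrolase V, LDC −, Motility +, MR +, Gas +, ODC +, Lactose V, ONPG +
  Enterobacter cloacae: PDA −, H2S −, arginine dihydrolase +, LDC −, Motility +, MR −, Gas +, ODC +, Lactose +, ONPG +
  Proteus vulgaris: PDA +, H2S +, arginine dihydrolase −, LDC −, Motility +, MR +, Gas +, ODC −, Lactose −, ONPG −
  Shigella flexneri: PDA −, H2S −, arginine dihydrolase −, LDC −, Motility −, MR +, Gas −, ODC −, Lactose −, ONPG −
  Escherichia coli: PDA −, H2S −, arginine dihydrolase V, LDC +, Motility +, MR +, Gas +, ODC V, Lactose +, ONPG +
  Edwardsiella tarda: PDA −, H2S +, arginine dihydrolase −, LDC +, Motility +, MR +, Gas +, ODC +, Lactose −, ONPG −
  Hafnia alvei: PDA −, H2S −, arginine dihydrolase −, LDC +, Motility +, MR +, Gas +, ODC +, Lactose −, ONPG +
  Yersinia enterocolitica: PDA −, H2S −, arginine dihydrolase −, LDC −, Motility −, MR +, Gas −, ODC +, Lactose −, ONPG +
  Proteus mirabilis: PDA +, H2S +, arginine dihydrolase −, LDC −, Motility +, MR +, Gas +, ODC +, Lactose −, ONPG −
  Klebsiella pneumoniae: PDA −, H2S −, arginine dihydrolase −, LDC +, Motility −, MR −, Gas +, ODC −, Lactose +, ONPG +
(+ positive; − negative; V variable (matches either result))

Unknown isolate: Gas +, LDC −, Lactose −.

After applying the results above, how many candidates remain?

Gas +: excludes 5 organisms — 12 left.
LDC −: excludes 6 organisms — 6 left.
Lactose −: excludes Enterobacter cloacae — 5 left.
Still consistent: Citrobacter freundii, Citrobacter koseri, Morganella morganii, Proteus mirabilis, Proteus vulgaris.

5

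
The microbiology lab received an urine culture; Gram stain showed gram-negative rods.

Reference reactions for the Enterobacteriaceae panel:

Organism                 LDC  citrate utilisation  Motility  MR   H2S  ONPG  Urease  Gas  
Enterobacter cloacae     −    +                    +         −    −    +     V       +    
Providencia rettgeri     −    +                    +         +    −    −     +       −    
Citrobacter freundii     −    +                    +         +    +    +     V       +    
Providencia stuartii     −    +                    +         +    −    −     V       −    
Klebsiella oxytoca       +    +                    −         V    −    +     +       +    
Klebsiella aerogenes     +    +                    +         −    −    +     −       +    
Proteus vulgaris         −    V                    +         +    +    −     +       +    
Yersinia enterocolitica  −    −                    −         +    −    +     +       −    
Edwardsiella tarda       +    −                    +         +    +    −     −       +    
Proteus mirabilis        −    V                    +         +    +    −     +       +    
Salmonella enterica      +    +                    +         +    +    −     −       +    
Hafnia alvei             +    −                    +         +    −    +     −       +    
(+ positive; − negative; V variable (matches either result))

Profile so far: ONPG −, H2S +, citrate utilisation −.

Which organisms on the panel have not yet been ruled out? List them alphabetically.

H2S +: excludes 7 organisms — 5 left.
citrate utilisation −: excludes Citrobacter freundii, Salmonella enterica — 3 left.
ONPG −: all 3 remaining candidates are consistent.

Edwardsiella tarda, Proteus mirabilis, Proteus vulgaris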